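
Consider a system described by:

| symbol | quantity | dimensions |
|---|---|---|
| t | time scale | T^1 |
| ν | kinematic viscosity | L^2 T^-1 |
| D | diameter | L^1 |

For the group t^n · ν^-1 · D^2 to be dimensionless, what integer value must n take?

-1

Balance the T exponent: (1)·n from t, plus −(-1) + 2·(0) = 1 from the rest, must sum to zero.
n + 1 = 0, so n = -1.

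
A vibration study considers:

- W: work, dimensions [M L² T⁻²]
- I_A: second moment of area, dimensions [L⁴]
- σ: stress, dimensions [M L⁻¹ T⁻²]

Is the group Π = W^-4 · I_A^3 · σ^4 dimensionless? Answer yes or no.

Sum the exponent of each base dimension across the product:
  M: −4·[W]_M + 3·[I_A]_M + 4·[σ]_M = −4·(1) + 3·(0) + 4·(1) = 0
  L: −4·[W]_L + 3·[I_A]_L + 4·[σ]_L = −4·(2) + 3·(4) + 4·(-1) = 0
  T: −4·[W]_T + 3·[I_A]_T + 4·[σ]_T = −4·(-2) + 3·(0) + 4·(-2) = 0
All base exponents vanish — dimensionless.

yes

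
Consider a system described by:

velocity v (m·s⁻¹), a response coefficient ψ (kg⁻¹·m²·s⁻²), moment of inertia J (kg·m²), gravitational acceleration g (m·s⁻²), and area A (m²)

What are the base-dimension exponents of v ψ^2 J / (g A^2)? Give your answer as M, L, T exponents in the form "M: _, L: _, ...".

Collect each base-dimension exponent across the product:
  M: (0) + 2·(-1) + (1) − (0) − 2·(0) = -1
  L: (1) + 2·(2) + (2) − (1) − 2·(2) = 2
  T: (-1) + 2·(-2) + (0) − (-2) − 2·(0) = -3
So the dimensions are [M⁻¹ L² T⁻³].

M: -1, L: 2, T: -3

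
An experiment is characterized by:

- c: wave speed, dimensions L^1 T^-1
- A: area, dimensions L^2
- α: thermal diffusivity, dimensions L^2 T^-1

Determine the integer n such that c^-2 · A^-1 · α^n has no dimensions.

Balance the L exponent: (2)·n from α, plus −2·(1) − (2) = -4 from the rest, must sum to zero.
2n − 4 = 0, so n = 2.

2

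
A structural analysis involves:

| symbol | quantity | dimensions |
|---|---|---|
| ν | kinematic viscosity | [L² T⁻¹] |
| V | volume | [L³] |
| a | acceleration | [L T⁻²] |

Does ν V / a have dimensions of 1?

Sum the exponent of each base dimension across the product:
  L: [ν]_L + [V]_L − [a]_L = (2) + (3) − (1) = 4
  T: [ν]_T + [V]_T − [a]_T = (-1) + (0) − (-2) = 1
Net dimensions [L⁴ T] ≠ [1] — not dimensionless.

no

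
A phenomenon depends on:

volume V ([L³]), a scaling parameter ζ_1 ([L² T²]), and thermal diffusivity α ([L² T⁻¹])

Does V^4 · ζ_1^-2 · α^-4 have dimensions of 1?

Sum the exponent of each base dimension across the product:
  L: 4·[V]_L − 2·[ζ_1]_L − 4·[α]_L = 4·(3) − 2·(2) − 4·(2) = 0
  T: 4·[V]_T − 2·[ζ_1]_T − 4·[α]_T = 4·(0) − 2·(2) − 4·(-1) = 0
All base exponents vanish — dimensionless.

yes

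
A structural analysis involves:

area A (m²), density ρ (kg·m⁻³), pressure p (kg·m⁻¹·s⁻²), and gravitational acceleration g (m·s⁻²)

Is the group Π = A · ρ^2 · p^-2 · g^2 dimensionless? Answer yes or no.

Sum the exponent of each base dimension across the product:
  M: [A]_M + 2·[ρ]_M − 2·[p]_M + 2·[g]_M = (0) + 2·(1) − 2·(1) + 2·(0) = 0
  L: [A]_L + 2·[ρ]_L − 2·[p]_L + 2·[g]_L = (2) + 2·(-3) − 2·(-1) + 2·(1) = 0
  T: [A]_T + 2·[ρ]_T − 2·[p]_T + 2·[g]_T = (0) + 2·(0) − 2·(-2) + 2·(-2) = 0
All base exponents vanish — dimensionless.

yes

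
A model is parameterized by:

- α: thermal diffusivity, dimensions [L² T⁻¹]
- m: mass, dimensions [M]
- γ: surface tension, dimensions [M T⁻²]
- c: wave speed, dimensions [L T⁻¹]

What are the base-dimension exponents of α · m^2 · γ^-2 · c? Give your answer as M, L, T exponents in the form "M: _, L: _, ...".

M: 0, L: 3, T: 2

Collect each base-dimension exponent across the product:
  M: (0) + 2·(1) − 2·(1) + (0) = 0
  L: (2) + 2·(0) − 2·(0) + (1) = 3
  T: (-1) + 2·(0) − 2·(-2) + (-1) = 2
So the dimensions are [L³ T²].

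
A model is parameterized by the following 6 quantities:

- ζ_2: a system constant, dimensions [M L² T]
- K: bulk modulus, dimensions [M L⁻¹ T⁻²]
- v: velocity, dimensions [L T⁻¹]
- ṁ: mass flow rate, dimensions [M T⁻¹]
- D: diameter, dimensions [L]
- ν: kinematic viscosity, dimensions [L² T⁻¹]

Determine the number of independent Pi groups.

There are 6 variables and 3 base dimensions (M, L, T).
The dimension matrix has rank 3.
Independent dimensionless groups: 6 − 3 = 3.

3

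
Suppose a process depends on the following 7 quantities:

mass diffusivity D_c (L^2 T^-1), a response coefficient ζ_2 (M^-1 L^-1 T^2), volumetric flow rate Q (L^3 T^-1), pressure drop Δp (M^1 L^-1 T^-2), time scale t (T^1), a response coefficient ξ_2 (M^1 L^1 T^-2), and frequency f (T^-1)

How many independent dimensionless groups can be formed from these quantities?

There are 7 variables and 3 base dimensions (M, L, T).
The dimension matrix has rank 3.
Independent dimensionless groups: 7 − 3 = 4.

4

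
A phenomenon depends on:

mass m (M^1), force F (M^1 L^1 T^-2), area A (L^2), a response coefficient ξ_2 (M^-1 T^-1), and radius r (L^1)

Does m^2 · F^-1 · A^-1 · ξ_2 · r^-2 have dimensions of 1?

Sum the exponent of each base dimension across the product:
  M: 2·[m]_M − [F]_M − [A]_M + [ξ_2]_M − 2·[r]_M = 2·(1) − (1) − (0) + (-1) − 2·(0) = 0
  L: 2·[m]_L − [F]_L − [A]_L + [ξ_2]_L − 2·[r]_L = 2·(0) − (1) − (2) + (0) − 2·(1) = -5
  T: 2·[m]_T − [F]_T − [A]_T + [ξ_2]_T − 2·[r]_T = 2·(0) − (-2) − (0) + (-1) − 2·(0) = 1
Net dimensions [L⁻⁵ T] ≠ [1] — not dimensionless.

no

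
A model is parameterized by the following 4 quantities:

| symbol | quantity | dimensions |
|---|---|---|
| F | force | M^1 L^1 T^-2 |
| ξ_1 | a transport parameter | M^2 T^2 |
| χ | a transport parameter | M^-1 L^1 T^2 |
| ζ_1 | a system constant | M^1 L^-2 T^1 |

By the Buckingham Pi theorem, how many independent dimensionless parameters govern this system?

There are 4 variables and 3 base dimensions (M, L, T).
The dimension matrix has rank 3.
Independent dimensionless groups: 4 − 3 = 1.

1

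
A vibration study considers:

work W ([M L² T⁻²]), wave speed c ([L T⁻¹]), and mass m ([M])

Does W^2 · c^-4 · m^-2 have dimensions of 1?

Sum the exponent of each base dimension across the product:
  M: 2·[W]_M − 4·[c]_M − 2·[m]_M = 2·(1) − 4·(0) − 2·(1) = 0
  L: 2·[W]_L − 4·[c]_L − 2·[m]_L = 2·(2) − 4·(1) − 2·(0) = 0
  T: 2·[W]_T − 4·[c]_T − 2·[m]_T = 2·(-2) − 4·(-1) − 2·(0) = 0
All base exponents vanish — dimensionless.

yes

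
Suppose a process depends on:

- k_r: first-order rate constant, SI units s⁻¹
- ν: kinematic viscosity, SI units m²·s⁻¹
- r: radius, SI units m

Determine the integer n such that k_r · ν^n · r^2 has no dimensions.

-1

Balance the L exponent: (2)·n from ν, plus (0) + 2·(1) = 2 from the rest, must sum to zero.
2n + 2 = 0, so n = -1.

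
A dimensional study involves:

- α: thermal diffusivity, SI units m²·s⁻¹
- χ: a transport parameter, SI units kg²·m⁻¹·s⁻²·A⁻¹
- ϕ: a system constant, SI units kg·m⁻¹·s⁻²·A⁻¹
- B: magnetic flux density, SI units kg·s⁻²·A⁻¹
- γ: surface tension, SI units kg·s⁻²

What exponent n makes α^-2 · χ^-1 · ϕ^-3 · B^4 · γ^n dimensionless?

1

Balance the M exponent: (1)·n from γ, plus −2·(0) − (2) − 3·(1) + 4·(1) = -1 from the rest, must sum to zero.
n − 1 = 0, so n = 1.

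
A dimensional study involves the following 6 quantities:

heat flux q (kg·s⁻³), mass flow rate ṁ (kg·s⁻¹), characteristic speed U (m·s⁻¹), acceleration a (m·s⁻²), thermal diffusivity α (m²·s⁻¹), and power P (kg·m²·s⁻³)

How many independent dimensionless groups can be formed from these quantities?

There are 6 variables and 3 base dimensions (M, L, T).
The dimension matrix has rank 3.
Independent dimensionless groups: 6 − 3 = 3.

3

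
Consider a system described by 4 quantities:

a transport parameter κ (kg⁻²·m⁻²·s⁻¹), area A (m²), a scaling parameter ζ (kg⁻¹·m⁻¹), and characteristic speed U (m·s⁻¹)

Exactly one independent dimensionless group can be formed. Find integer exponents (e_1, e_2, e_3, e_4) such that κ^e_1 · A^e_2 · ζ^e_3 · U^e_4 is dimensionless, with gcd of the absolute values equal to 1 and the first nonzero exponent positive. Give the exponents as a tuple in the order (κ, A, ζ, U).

(2, 1, -4, -2)

M: e_1·(-2) + e_2·(0) + e_3·(-1) + e_4·(0) = 0
L: e_1·(-2) + e_2·(2) + e_3·(-1) + e_4·(1) = 0
T: e_1·(-1) + e_2·(0) + e_3·(0) + e_4·(-1) = 0
Solving this homogeneous linear system for the smallest-integer solution (first nonzero entry positive) gives (2, 1, -4, -2).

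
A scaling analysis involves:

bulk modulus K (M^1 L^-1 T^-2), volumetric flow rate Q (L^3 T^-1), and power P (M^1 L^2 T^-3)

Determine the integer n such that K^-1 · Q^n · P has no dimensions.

-1

Balance the L exponent: (3)·n from Q, plus −(-1) + (2) = 3 from the rest, must sum to zero.
3n + 3 = 0, so n = -1.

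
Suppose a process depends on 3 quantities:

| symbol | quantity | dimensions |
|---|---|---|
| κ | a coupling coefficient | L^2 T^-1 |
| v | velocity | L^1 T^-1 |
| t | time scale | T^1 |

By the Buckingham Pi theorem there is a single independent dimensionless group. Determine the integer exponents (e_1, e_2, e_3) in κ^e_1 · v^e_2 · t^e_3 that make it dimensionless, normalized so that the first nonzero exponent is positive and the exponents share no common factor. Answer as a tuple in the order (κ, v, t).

(1, -2, -1)

L: e_1·(2) + e_2·(1) + e_3·(0) = 0
T: e_1·(-1) + e_2·(-1) + e_3·(1) = 0
Solving this homogeneous linear system for the smallest-integer solution (first nonzero entry positive) gives (1, -2, -1).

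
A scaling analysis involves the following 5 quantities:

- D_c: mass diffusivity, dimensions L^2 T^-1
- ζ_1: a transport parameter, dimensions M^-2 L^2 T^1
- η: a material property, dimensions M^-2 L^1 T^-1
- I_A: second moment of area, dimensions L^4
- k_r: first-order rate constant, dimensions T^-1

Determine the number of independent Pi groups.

There are 5 variables and 3 base dimensions (M, L, T).
The dimension matrix has rank 3.
Independent dimensionless groups: 5 − 3 = 2.

2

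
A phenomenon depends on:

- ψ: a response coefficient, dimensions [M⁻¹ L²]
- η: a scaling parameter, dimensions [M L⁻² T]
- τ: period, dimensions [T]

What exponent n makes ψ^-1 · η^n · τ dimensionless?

Balance the M exponent: (1)·n from η, plus −(-1) + (0) = 1 from the rest, must sum to zero.
n + 1 = 0, so n = -1.

-1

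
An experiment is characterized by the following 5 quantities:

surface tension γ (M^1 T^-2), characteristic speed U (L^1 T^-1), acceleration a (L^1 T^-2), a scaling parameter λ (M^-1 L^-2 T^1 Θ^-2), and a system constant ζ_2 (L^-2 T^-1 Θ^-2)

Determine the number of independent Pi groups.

There are 5 variables and 4 base dimensions (M, L, T, Θ).
The dimension matrix has rank 4.
Independent dimensionless groups: 5 − 4 = 1.

1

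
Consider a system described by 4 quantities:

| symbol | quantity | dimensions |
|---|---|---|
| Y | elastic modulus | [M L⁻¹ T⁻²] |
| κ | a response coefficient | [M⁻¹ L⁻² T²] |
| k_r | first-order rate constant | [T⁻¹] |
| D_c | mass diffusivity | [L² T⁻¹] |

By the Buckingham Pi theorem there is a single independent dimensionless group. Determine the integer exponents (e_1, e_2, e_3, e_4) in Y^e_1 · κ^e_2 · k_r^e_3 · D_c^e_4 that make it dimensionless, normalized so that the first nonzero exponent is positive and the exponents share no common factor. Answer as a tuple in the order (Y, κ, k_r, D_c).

(2, 2, -3, 3)

M: e_1·(1) + e_2·(-1) + e_3·(0) + e_4·(0) = 0
L: e_1·(-1) + e_2·(-2) + e_3·(0) + e_4·(2) = 0
T: e_1·(-2) + e_2·(2) + e_3·(-1) + e_4·(-1) = 0
Solving this homogeneous linear system for the smallest-integer solution (first nonzero entry positive) gives (2, 2, -3, 3).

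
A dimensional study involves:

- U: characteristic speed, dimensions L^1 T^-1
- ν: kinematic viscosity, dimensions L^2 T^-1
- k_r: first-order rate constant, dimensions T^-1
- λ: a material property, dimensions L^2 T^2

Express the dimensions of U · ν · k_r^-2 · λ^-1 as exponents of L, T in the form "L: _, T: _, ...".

Collect each base-dimension exponent across the product:
  L: (1) + (2) − 2·(0) − (2) = 1
  T: (-1) + (-1) − 2·(-1) − (2) = -2
So the dimensions are [L T⁻²].

L: 1, T: -2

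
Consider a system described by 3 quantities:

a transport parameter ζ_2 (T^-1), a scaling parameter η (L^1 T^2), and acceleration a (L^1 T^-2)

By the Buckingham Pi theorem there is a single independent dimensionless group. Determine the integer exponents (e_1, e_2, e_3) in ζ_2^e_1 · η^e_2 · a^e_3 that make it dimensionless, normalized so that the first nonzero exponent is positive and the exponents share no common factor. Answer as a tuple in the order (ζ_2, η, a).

(4, 1, -1)

L: e_1·(0) + e_2·(1) + e_3·(1) = 0
T: e_1·(-1) + e_2·(2) + e_3·(-2) = 0
Solving this homogeneous linear system for the smallest-integer solution (first nonzero entry positive) gives (4, 1, -1).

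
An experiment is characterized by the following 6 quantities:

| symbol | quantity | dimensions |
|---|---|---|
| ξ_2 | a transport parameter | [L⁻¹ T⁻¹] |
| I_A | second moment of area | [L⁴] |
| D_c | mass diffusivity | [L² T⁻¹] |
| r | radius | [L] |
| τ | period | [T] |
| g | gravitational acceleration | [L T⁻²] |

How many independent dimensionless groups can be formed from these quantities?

4

There are 6 variables and 2 base dimensions (L, T).
The dimension matrix has rank 2.
Independent dimensionless groups: 6 − 2 = 4.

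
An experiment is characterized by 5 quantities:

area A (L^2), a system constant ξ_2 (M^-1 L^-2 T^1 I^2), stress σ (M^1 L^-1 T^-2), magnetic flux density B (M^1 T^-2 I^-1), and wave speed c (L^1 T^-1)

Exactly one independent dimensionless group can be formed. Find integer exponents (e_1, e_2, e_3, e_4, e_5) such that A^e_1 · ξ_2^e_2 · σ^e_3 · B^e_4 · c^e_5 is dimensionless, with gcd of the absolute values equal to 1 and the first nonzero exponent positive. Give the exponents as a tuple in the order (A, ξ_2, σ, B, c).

(1, 1, -1, 2, -1)

M: e_1·(0) + e_2·(-1) + e_3·(1) + e_4·(1) + e_5·(0) = 0
L: e_1·(2) + e_2·(-2) + e_3·(-1) + e_4·(0) + e_5·(1) = 0
T: e_1·(0) + e_2·(1) + e_3·(-2) + e_4·(-2) + e_5·(-1) = 0
I: e_1·(0) + e_2·(2) + e_3·(0) + e_4·(-1) + e_5·(0) = 0
Solving this homogeneous linear system for the smallest-integer solution (first nonzero entry positive) gives (1, 1, -1, 2, -1).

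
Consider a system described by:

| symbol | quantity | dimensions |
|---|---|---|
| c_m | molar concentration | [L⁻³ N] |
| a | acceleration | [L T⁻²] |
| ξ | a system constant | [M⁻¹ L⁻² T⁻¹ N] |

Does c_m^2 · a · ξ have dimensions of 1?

no

Sum the exponent of each base dimension across the product:
  M: 2·[c_m]_M + [a]_M + [ξ]_M = 2·(0) + (0) + (-1) = -1
  L: 2·[c_m]_L + [a]_L + [ξ]_L = 2·(-3) + (1) + (-2) = -7
  T: 2·[c_m]_T + [a]_T + [ξ]_T = 2·(0) + (-2) + (-1) = -3
  N: 2·[c_m]_N + [a]_N + [ξ]_N = 2·(1) + (0) + (1) = 3
Net dimensions [M⁻¹ L⁻⁷ T⁻³ N³] ≠ [1] — not dimensionless.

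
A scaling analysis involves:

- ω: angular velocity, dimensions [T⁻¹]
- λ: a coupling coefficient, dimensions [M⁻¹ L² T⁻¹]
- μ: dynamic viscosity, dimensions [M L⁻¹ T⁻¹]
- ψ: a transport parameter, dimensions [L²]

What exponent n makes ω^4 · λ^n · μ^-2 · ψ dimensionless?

Balance the M exponent: (-1)·n from λ, plus 4·(0) − 2·(1) + (0) = -2 from the rest, must sum to zero.
−n − 2 = 0, so n = -2.

-2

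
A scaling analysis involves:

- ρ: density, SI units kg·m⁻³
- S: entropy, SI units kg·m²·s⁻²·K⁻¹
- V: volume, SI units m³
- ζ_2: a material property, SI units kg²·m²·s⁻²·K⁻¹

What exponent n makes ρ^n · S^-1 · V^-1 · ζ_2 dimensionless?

-1

Balance the M exponent: (1)·n from ρ, plus −(1) − (0) + (2) = 1 from the rest, must sum to zero.
n + 1 = 0, so n = -1.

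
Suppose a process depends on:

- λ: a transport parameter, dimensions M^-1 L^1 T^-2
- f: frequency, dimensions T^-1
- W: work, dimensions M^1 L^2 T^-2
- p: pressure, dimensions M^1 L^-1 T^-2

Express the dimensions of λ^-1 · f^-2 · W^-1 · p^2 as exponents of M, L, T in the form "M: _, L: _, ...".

M: 2, L: -5, T: 2

Collect each base-dimension exponent across the product:
  M: −(-1) − 2·(0) − (1) + 2·(1) = 2
  L: −(1) − 2·(0) − (2) + 2·(-1) = -5
  T: −(-2) − 2·(-1) − (-2) + 2·(-2) = 2
So the dimensions are [M² L⁻⁵ T²].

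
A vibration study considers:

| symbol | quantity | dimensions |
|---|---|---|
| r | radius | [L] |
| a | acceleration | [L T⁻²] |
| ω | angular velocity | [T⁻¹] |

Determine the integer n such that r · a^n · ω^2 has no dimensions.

-1

Balance the L exponent: (1)·n from a, plus (1) + 2·(0) = 1 from the rest, must sum to zero.
n + 1 = 0, so n = -1.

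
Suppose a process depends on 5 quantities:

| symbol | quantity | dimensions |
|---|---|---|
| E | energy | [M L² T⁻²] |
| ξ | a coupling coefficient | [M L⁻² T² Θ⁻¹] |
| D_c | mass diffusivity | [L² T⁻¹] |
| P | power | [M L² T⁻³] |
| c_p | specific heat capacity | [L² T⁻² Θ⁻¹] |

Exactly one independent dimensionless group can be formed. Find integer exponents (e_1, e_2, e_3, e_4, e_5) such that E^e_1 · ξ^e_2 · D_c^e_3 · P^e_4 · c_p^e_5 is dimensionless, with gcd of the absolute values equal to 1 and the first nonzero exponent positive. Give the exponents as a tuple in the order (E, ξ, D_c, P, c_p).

M: e_1·(1) + e_2·(1) + e_3·(0) + e_4·(1) + e_5·(0) = 0
L: e_1·(2) + e_2·(-2) + e_3·(2) + e_4·(2) + e_5·(2) = 0
T: e_1·(-2) + e_2·(2) + e_3·(-1) + e_4·(-3) + e_5·(-2) = 0
Θ: e_1·(0) + e_2·(-1) + e_3·(0) + e_4·(0) + e_5·(-1) = 0
Solving this homogeneous linear system for the smallest-integer solution (first nonzero entry positive) gives (4, -1, -3, -3, 1).

(4, -1, -3, -3, 1)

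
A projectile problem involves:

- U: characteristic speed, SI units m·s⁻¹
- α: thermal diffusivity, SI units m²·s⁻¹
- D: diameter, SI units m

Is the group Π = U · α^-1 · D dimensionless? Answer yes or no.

Sum the exponent of each base dimension across the product:
  L: [U]_L − [α]_L + [D]_L = (1) − (2) + (1) = 0
  T: [U]_T − [α]_T + [D]_T = (-1) − (-1) + (0) = 0
All base exponents vanish — dimensionless.

yes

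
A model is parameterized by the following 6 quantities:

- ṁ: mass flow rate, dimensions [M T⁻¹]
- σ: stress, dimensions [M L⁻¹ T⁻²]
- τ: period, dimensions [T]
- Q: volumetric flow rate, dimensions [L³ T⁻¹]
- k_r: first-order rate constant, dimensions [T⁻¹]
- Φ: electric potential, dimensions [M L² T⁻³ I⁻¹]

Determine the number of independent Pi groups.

There are 6 variables and 4 base dimensions (M, L, T, I).
The dimension matrix has rank 4.
Independent dimensionless groups: 6 − 4 = 2.

2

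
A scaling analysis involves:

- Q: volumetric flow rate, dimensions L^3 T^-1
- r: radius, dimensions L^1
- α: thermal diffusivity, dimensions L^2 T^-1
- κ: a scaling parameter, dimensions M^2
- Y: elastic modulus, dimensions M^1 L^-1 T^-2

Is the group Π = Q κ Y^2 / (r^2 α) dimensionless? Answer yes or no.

Sum the exponent of each base dimension across the product:
  M: [Q]_M − 2·[r]_M − [α]_M + [κ]_M + 2·[Y]_M = (0) − 2·(0) − (0) + (2) + 2·(1) = 4
  L: [Q]_L − 2·[r]_L − [α]_L + [κ]_L + 2·[Y]_L = (3) − 2·(1) − (2) + (0) + 2·(-1) = -3
  T: [Q]_T − 2·[r]_T − [α]_T + [κ]_T + 2·[Y]_T = (-1) − 2·(0) − (-1) + (0) + 2·(-2) = -4
Net dimensions [M⁴ L⁻³ T⁻⁴] ≠ [1] — not dimensionless.

no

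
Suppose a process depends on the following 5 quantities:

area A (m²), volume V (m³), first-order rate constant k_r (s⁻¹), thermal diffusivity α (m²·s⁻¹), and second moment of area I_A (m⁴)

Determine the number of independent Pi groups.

There are 5 variables and 2 base dimensions (L, T).
The dimension matrix has rank 2.
Independent dimensionless groups: 5 − 2 = 3.

3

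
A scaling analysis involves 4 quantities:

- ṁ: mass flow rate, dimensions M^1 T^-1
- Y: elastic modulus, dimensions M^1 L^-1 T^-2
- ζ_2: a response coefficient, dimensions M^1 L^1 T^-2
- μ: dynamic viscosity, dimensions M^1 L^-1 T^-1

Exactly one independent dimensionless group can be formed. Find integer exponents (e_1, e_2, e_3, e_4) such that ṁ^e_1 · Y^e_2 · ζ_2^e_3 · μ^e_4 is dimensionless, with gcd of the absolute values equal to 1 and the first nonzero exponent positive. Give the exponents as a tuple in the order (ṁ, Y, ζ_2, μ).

(2, 1, -1, -2)

M: e_1·(1) + e_2·(1) + e_3·(1) + e_4·(1) = 0
L: e_1·(0) + e_2·(-1) + e_3·(1) + e_4·(-1) = 0
T: e_1·(-1) + e_2·(-2) + e_3·(-2) + e_4·(-1) = 0
Solving this homogeneous linear system for the smallest-integer solution (first nonzero entry positive) gives (2, 1, -1, -2).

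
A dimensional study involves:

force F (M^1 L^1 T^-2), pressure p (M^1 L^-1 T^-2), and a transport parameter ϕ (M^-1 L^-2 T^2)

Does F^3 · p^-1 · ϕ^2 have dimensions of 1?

Sum the exponent of each base dimension across the product:
  M: 3·[F]_M − [p]_M + 2·[ϕ]_M = 3·(1) − (1) + 2·(-1) = 0
  L: 3·[F]_L − [p]_L + 2·[ϕ]_L = 3·(1) − (-1) + 2·(-2) = 0
  T: 3·[F]_T − [p]_T + 2·[ϕ]_T = 3·(-2) − (-2) + 2·(2) = 0
  Θ: 3·[F]_Θ − [p]_Θ + 2·[ϕ]_Θ = 3·(0) − (0) + 2·(0) = 0
All base exponents vanish — dimensionless.

yes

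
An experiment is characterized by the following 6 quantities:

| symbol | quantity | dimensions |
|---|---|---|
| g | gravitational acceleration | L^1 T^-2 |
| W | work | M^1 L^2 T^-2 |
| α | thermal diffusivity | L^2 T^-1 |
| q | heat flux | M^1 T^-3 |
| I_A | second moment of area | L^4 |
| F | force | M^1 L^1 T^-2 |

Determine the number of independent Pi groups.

3

There are 6 variables and 3 base dimensions (M, L, T).
The dimension matrix has rank 3.
Independent dimensionless groups: 6 − 3 = 3.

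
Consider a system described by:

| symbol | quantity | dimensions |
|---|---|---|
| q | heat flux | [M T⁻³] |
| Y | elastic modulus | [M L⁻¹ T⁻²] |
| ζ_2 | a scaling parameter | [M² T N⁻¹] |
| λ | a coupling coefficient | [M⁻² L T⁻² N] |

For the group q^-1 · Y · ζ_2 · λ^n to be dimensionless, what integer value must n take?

1

Balance the M exponent: (-2)·n from λ, plus −(1) + (1) + (2) = 2 from the rest, must sum to zero.
-2n + 2 = 0, so n = 1.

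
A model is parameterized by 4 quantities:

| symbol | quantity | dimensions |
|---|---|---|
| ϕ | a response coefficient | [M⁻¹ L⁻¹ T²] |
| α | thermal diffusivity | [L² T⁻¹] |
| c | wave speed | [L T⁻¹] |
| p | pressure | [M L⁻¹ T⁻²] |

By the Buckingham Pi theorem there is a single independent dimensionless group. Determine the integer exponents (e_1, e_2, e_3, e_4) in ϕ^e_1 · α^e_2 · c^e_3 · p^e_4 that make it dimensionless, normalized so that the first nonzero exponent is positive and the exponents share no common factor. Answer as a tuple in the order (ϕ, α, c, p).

M: e_1·(-1) + e_2·(0) + e_3·(0) + e_4·(1) = 0
L: e_1·(-1) + e_2·(2) + e_3·(1) + e_4·(-1) = 0
T: e_1·(2) + e_2·(-1) + e_3·(-1) + e_4·(-2) = 0
Solving this homogeneous linear system for the smallest-integer solution (first nonzero entry positive) gives (1, 2, -2, 1).

(1, 2, -2, 1)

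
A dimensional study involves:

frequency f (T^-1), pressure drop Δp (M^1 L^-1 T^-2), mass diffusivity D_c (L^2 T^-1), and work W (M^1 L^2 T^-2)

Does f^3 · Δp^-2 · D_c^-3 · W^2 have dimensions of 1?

yes

Sum the exponent of each base dimension across the product:
  M: 3·[f]_M − 2·[Δp]_M − 3·[D_c]_M + 2·[W]_M = 3·(0) − 2·(1) − 3·(0) + 2·(1) = 0
  L: 3·[f]_L − 2·[Δp]_L − 3·[D_c]_L + 2·[W]_L = 3·(0) − 2·(-1) − 3·(2) + 2·(2) = 0
  T: 3·[f]_T − 2·[Δp]_T − 3·[D_c]_T + 2·[W]_T = 3·(-1) − 2·(-2) − 3·(-1) + 2·(-2) = 0
All base exponents vanish — dimensionless.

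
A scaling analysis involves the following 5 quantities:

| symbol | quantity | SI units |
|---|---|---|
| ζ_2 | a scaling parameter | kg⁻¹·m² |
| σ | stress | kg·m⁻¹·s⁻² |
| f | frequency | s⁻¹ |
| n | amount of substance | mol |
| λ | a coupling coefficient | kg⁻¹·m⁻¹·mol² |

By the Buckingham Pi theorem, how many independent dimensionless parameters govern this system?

1

There are 5 variables and 4 base dimensions (M, L, T, N).
The dimension matrix has rank 4.
Independent dimensionless groups: 5 − 4 = 1.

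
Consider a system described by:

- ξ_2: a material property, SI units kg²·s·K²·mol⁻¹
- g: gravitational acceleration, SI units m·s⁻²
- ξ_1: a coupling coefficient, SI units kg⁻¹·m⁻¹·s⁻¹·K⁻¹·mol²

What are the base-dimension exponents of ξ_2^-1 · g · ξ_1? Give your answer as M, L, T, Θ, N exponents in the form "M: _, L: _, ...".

Collect each base-dimension exponent across the product:
  M: −(2) + (0) + (-1) = -3
  L: −(0) + (1) + (-1) = 0
  T: −(1) + (-2) + (-1) = -4
  Θ: −(2) + (0) + (-1) = -3
  N: −(-1) + (0) + (2) = 3
So the dimensions are [M⁻³ T⁻⁴ Θ⁻³ N³].

M: -3, L: 0, T: -4, Θ: -3, N: 3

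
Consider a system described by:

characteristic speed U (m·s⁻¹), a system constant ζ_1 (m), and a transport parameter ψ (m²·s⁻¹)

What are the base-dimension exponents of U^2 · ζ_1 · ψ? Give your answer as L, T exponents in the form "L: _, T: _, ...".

Collect each base-dimension exponent across the product:
  L: 2·(1) + (1) + (2) = 5
  T: 2·(-1) + (0) + (-1) = -3
So the dimensions are [L⁵ T⁻³].

L: 5, T: -3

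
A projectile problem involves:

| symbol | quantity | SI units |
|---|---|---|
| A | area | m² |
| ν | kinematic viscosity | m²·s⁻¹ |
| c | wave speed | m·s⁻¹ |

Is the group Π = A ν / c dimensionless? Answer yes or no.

Sum the exponent of each base dimension across the product:
  L: [A]_L + [ν]_L − [c]_L = (2) + (2) − (1) = 3
  T: [A]_T + [ν]_T − [c]_T = (0) + (-1) − (-1) = 0
Net dimensions [L³] ≠ [1] — not dimensionless.

no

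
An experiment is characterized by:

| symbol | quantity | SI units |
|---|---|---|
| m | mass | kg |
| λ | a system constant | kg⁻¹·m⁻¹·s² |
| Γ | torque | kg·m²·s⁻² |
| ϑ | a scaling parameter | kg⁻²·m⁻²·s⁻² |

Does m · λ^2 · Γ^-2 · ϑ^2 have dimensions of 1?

Sum the exponent of each base dimension across the product:
  M: [m]_M + 2·[λ]_M − 2·[Γ]_M + 2·[ϑ]_M = (1) + 2·(-1) − 2·(1) + 2·(-2) = -7
  L: [m]_L + 2·[λ]_L − 2·[Γ]_L + 2·[ϑ]_L = (0) + 2·(-1) − 2·(2) + 2·(-2) = -10
  T: [m]_T + 2·[λ]_T − 2·[Γ]_T + 2·[ϑ]_T = (0) + 2·(2) − 2·(-2) + 2·(-2) = 4
Net dimensions [M⁻⁷ L⁻¹⁰ T⁴] ≠ [1] — not dimensionless.

no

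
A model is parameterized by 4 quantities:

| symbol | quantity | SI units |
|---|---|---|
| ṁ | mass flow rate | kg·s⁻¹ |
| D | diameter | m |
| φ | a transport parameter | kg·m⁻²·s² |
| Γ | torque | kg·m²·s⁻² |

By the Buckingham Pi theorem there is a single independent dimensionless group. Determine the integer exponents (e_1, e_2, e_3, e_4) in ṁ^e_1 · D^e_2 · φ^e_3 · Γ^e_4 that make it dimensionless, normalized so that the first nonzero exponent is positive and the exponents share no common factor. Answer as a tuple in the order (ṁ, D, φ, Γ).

M: e_1·(1) + e_2·(0) + e_3·(1) + e_4·(1) = 0
L: e_1·(0) + e_2·(1) + e_3·(-2) + e_4·(2) = 0
T: e_1·(-1) + e_2·(0) + e_3·(2) + e_4·(-2) = 0
Solving this homogeneous linear system for the smallest-integer solution (first nonzero entry positive) gives (4, 4, -1, -3).

(4, 4, -1, -3)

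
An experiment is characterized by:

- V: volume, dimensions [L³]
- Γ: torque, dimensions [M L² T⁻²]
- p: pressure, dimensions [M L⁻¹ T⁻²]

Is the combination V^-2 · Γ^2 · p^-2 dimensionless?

Sum the exponent of each base dimension across the product:
  M: −2·[V]_M + 2·[Γ]_M − 2·[p]_M = −2·(0) + 2·(1) − 2·(1) = 0
  L: −2·[V]_L + 2·[Γ]_L − 2·[p]_L = −2·(3) + 2·(2) − 2·(-1) = 0
  T: −2·[V]_T + 2·[Γ]_T − 2·[p]_T = −2·(0) + 2·(-2) − 2·(-2) = 0
  I: −2·[V]_I + 2·[Γ]_I − 2·[p]_I = −2·(0) + 2·(0) − 2·(0) = 0
All base exponents vanish — dimensionless.

yes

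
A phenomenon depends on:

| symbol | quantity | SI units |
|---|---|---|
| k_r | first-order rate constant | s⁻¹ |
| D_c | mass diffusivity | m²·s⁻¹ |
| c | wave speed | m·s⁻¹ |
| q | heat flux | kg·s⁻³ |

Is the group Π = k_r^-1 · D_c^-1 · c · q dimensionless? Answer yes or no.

Sum the exponent of each base dimension across the product:
  M: −[k_r]_M − [D_c]_M + [c]_M + [q]_M = −(0) − (0) + (0) + (1) = 1
  L: −[k_r]_L − [D_c]_L + [c]_L + [q]_L = −(0) − (2) + (1) + (0) = -1
  T: −[k_r]_T − [D_c]_T + [c]_T + [q]_T = −(-1) − (-1) + (-1) + (-3) = -2
Net dimensions [M L⁻¹ T⁻²] ≠ [1] — not dimensionless.

no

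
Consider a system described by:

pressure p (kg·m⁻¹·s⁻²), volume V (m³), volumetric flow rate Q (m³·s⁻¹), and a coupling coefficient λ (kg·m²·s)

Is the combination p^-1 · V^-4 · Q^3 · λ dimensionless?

Sum the exponent of each base dimension across the product:
  M: −[p]_M − 4·[V]_M + 3·[Q]_M + [λ]_M = −(1) − 4·(0) + 3·(0) + (1) = 0
  L: −[p]_L − 4·[V]_L + 3·[Q]_L + [λ]_L = −(-1) − 4·(3) + 3·(3) + (2) = 0
  T: −[p]_T − 4·[V]_T + 3·[Q]_T + [λ]_T = −(-2) − 4·(0) + 3·(-1) + (1) = 0
All base exponents vanish — dimensionless.

yes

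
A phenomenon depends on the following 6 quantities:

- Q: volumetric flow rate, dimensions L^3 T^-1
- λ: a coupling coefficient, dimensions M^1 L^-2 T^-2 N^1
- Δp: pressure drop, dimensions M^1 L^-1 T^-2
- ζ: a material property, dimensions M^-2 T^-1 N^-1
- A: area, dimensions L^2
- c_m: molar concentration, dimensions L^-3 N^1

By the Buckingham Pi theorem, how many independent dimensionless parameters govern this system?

2

There are 6 variables and 4 base dimensions (M, L, T, N).
The dimension matrix has rank 4.
Independent dimensionless groups: 6 − 4 = 2.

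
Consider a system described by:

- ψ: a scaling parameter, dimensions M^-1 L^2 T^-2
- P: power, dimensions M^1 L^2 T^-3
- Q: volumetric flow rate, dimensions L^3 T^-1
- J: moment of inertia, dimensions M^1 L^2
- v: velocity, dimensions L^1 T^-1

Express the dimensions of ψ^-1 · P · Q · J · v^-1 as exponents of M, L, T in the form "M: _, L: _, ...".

Collect each base-dimension exponent across the product:
  M: −(-1) + (1) + (0) + (1) − (0) = 3
  L: −(2) + (2) + (3) + (2) − (1) = 4
  T: −(-2) + (-3) + (-1) + (0) − (-1) = -1
So the dimensions are [M³ L⁴ T⁻¹].

M: 3, L: 4, T: -1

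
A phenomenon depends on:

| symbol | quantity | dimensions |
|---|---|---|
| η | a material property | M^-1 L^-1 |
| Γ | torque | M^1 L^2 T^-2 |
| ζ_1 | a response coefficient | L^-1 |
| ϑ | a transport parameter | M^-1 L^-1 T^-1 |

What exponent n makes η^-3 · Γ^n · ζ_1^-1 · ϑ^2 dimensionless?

-1

Balance the M exponent: (1)·n from Γ, plus −3·(-1) − (0) + 2·(-1) = 1 from the rest, must sum to zero.
n + 1 = 0, so n = -1.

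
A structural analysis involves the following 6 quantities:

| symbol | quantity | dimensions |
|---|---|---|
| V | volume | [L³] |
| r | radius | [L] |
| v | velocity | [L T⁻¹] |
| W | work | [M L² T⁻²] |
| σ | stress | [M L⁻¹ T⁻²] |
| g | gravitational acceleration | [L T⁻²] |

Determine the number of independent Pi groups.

3

There are 6 variables and 3 base dimensions (M, L, T).
The dimension matrix has rank 3.
Independent dimensionless groups: 6 − 3 = 3.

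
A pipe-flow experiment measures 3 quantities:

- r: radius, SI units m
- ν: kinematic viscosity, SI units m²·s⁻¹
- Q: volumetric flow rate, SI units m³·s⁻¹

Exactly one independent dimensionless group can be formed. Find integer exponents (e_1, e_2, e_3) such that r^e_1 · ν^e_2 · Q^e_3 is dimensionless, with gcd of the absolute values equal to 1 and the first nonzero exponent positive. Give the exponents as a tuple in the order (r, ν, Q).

L: e_1·(1) + e_2·(2) + e_3·(3) = 0
T: e_1·(0) + e_2·(-1) + e_3·(-1) = 0
Solving this homogeneous linear system for the smallest-integer solution (first nonzero entry positive) gives (1, 1, -1).

(1, 1, -1)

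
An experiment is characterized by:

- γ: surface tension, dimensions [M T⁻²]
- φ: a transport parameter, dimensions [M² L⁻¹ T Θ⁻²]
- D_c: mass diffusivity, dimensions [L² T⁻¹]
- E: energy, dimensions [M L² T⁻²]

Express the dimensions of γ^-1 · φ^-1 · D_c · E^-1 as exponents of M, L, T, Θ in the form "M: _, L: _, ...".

M: -4, L: 1, T: 2, Θ: 2

Collect each base-dimension exponent across the product:
  M: −(1) − (2) + (0) − (1) = -4
  L: −(0) − (-1) + (2) − (2) = 1
  T: −(-2) − (1) + (-1) − (-2) = 2
  Θ: −(0) − (-2) + (0) − (0) = 2
So the dimensions are [M⁻⁴ L T² Θ²].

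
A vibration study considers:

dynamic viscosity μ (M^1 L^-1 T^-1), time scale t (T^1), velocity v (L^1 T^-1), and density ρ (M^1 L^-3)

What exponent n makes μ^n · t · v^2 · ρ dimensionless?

Balance the M exponent: (1)·n from μ, plus (0) + 2·(0) + (1) = 1 from the rest, must sum to zero.
n + 1 = 0, so n = -1.

-1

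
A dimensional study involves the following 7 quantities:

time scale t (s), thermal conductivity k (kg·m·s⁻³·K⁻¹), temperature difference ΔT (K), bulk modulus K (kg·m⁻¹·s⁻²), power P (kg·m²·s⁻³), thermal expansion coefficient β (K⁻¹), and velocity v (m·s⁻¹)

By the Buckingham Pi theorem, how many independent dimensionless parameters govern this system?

There are 7 variables and 4 base dimensions (M, L, T, Θ).
The dimension matrix has rank 4.
Independent dimensionless groups: 7 − 4 = 3.

3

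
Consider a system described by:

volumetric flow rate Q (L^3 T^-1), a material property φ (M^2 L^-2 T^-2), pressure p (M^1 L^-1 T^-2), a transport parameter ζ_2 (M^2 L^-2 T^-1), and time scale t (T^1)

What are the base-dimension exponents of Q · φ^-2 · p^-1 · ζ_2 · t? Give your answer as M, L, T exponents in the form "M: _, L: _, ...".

M: -3, L: 6, T: 5

Collect each base-dimension exponent across the product:
  M: (0) − 2·(2) − (1) + (2) + (0) = -3
  L: (3) − 2·(-2) − (-1) + (-2) + (0) = 6
  T: (-1) − 2·(-2) − (-2) + (-1) + (1) = 5
So the dimensions are [M⁻³ L⁶ T⁵].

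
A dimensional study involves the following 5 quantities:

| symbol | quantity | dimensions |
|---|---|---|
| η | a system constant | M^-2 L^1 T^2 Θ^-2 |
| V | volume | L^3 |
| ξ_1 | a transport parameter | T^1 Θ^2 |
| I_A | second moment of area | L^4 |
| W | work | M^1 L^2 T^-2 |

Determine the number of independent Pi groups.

1

There are 5 variables and 4 base dimensions (M, L, T, Θ).
The dimension matrix has rank 4.
Independent dimensionless groups: 5 − 4 = 1.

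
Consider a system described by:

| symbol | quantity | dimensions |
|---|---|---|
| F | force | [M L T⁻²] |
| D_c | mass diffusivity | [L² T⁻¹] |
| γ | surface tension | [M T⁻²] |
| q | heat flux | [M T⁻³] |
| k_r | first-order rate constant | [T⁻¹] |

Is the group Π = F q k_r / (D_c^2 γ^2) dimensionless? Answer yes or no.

no

Sum the exponent of each base dimension across the product:
  M: [F]_M − 2·[D_c]_M − 2·[γ]_M + [q]_M + [k_r]_M = (1) − 2·(0) − 2·(1) + (1) + (0) = 0
  L: [F]_L − 2·[D_c]_L − 2·[γ]_L + [q]_L + [k_r]_L = (1) − 2·(2) − 2·(0) + (0) + (0) = -3
  T: [F]_T − 2·[D_c]_T − 2·[γ]_T + [q]_T + [k_r]_T = (-2) − 2·(-1) − 2·(-2) + (-3) + (-1) = 0
Net dimensions [L⁻³] ≠ [1] — not dimensionless.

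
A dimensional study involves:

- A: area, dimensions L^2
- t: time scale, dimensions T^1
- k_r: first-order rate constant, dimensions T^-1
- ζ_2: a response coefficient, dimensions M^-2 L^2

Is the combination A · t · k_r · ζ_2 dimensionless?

Sum the exponent of each base dimension across the product:
  M: [A]_M + [t]_M + [k_r]_M + [ζ_2]_M = (0) + (0) + (0) + (-2) = -2
  L: [A]_L + [t]_L + [k_r]_L + [ζ_2]_L = (2) + (0) + (0) + (2) = 4
  T: [A]_T + [t]_T + [k_r]_T + [ζ_2]_T = (0) + (1) + (-1) + (0) = 0
Net dimensions [M⁻² L⁴] ≠ [1] — not dimensionless.

no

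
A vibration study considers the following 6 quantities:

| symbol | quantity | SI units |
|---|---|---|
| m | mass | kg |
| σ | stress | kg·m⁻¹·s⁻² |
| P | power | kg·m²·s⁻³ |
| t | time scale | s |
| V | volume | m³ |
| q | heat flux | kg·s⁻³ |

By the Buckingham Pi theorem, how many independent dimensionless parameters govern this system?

3

There are 6 variables and 3 base dimensions (M, L, T).
The dimension matrix has rank 3.
Independent dimensionless groups: 6 − 3 = 3.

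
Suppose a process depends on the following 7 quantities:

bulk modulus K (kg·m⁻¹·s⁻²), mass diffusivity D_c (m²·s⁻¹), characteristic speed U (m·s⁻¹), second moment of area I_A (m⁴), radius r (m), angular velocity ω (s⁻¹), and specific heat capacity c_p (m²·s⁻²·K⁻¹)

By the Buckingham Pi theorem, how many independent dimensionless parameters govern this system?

There are 7 variables and 4 base dimensions (M, L, T, Θ).
The dimension matrix has rank 4.
Independent dimensionless groups: 7 − 4 = 3.

3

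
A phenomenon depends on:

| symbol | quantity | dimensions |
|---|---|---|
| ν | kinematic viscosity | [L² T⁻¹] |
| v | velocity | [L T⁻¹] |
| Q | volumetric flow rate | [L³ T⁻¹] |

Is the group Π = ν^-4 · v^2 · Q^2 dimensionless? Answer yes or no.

yes

Sum the exponent of each base dimension across the product:
  M: −4·[ν]_M + 2·[v]_M + 2·[Q]_M = −4·(0) + 2·(0) + 2·(0) = 0
  L: −4·[ν]_L + 2·[v]_L + 2·[Q]_L = −4·(2) + 2·(1) + 2·(3) = 0
  T: −4·[ν]_T + 2·[v]_T + 2·[Q]_T = −4·(-1) + 2·(-1) + 2·(-1) = 0
All base exponents vanish — dimensionless.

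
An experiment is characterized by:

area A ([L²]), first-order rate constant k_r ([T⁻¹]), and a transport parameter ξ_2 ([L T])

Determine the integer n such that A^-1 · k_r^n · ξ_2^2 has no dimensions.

2

Balance the T exponent: (-1)·n from k_r, plus −(0) + 2·(1) = 2 from the rest, must sum to zero.
−n + 2 = 0, so n = 2.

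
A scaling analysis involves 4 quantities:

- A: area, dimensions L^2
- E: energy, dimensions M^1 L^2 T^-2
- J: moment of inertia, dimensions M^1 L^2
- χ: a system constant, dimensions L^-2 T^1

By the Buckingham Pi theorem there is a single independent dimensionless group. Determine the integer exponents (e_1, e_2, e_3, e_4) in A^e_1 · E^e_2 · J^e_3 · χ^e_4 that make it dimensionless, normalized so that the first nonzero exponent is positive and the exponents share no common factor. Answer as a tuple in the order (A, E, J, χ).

M: e_1·(0) + e_2·(1) + e_3·(1) + e_4·(0) = 0
L: e_1·(2) + e_2·(2) + e_3·(2) + e_4·(-2) = 0
T: e_1·(0) + e_2·(-2) + e_3·(0) + e_4·(1) = 0
Solving this homogeneous linear system for the smallest-integer solution (first nonzero entry positive) gives (2, 1, -1, 2).

(2, 1, -1, 2)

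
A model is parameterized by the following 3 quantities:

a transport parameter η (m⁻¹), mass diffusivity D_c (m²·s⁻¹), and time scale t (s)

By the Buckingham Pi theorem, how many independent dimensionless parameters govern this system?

There are 3 variables and 2 base dimensions (L, T).
The dimension matrix has rank 2.
Independent dimensionless groups: 3 − 2 = 1.

1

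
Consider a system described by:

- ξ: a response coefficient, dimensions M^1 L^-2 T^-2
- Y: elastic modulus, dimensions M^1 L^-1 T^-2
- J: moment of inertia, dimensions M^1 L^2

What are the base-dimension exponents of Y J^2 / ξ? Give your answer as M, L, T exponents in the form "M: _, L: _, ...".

Collect each base-dimension exponent across the product:
  M: −(1) + (1) + 2·(1) = 2
  L: −(-2) + (-1) + 2·(2) = 5
  T: −(-2) + (-2) + 2·(0) = 0
So the dimensions are [M² L⁵].

M: 2, L: 5, T: 0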